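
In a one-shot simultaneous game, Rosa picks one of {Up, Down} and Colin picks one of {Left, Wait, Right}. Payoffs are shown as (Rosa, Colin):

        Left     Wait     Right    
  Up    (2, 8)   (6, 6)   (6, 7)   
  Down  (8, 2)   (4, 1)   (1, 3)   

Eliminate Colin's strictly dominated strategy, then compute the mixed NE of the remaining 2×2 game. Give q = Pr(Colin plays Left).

Colin's strategy Wait is strictly dominated by Right: 7 > 6 and 3 > 1. Eliminate Wait.
In a mixed equilibrium Rosa is indifferent between Up and Down; this condition fixes q.
  Rosa's payoff to Up: q·2 + (1−q)·6 = -4q + 6
  Rosa's payoff to Down: q·8 + (1−q)·1 = 7q + 1
  -4q + 6 = 7q + 1  ⇒  -11q = -5  ⇒  q = 5/11.

q = 5/11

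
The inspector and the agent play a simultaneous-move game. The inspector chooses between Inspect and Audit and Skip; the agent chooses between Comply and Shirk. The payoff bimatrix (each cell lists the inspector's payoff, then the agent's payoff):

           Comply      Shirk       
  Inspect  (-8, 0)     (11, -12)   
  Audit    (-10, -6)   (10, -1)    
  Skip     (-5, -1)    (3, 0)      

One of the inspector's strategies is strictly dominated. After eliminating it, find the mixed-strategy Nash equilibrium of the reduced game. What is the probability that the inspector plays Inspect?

The inspector's strategy Audit is strictly dominated by Inspect: -8 > -10 and 11 > 10. Eliminate Audit.
For the agent to be willing to mix, the agent must be indifferent between Comply and Shirk, which pins down the inspector's mix.
  the agent's payoff from Comply: p·0 + (1−p)·(-1) = p - 1
  the agent's payoff from Shirk: p·(-12) + (1−p)·0 = -12p
  p - 1 = -12p  ⇒  13p = 1  ⇒  p = 1/13.

p = 1/13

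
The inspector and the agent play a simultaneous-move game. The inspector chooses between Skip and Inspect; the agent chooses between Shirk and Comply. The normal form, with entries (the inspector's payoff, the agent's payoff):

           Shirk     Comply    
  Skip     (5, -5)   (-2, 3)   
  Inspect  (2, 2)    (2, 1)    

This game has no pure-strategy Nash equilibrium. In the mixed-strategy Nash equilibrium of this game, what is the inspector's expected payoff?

2

For the inspector to be willing to mix, the inspector must be indifferent between Skip and Inspect, which pins down the agent's mix.
  the inspector's payoff to Skip: q·5 + (1−q)·(-2) = 7q - 2
  the inspector's payoff to Inspect: q·2 + (1−q)·2 = 2
  7q - 2 = 2  ⇒  7q = 4  ⇒  q = 4/7.
At equilibrium the inspector is indifferent across rows, so the inspector's payoff equals the payoff from Skip: (4/7)·5 + (3/7)·(-2) = 2.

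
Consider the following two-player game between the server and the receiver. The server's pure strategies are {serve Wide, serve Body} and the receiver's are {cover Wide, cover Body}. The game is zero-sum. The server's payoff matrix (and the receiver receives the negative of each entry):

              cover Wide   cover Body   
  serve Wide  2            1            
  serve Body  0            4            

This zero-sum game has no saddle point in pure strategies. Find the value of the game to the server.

For the server to be willing to mix, the server must be indifferent between serve Wide and serve Body, which pins down the receiver's mix.
  the server's expected payoff from serve Wide: q·2 + (1−q)·1 = q + 1
  the server's expected payoff from serve Body: q·0 + (1−q)·4 = -4q + 4
  q + 1 = -4q + 4  ⇒  5q = 3  ⇒  q = 3/5.
The value is the server's expected payoff against this mix (using serve Wide): (3/5)·2 + (2/5)·1 = 8/5.

v = 8/5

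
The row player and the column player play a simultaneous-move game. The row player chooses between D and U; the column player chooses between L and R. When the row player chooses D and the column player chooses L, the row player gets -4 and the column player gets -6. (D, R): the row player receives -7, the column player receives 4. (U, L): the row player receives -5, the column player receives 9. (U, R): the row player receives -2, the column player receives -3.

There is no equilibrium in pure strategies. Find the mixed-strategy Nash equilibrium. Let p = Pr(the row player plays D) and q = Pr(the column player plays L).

p = 6/11, q = 5/6

Set the column player's expected payoff from L equal to that from R:
  the column player's payoff to L: p·(-6) + (1−p)·9 = -15p + 9
  the column player's payoff to R: p·4 + (1−p)·(-3) = 7p - 3
  -15p + 9 = 7p - 3  ⇒  -22p = -12  ⇒  p = 6/11.
The column player's mix must leave the row player indifferent between D and U.
  the row player's payoff from D: q·(-4) + (1−q)·(-7) = 3q - 7
  the row player's payoff from U: q·(-5) + (1−q)·(-2) = -3q - 2
  3q - 7 = -3q - 2  ⇒  6q = 5  ⇒  q = 5/6.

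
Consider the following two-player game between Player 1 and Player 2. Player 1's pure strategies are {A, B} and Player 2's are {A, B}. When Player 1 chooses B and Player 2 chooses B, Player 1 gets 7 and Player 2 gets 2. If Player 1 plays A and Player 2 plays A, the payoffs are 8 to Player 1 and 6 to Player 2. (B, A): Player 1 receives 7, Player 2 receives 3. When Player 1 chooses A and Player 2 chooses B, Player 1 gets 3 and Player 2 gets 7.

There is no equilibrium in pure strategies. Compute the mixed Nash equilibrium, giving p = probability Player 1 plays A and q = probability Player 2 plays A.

p = 1/2, q = 4/5

Player 2's indifference between A and B determines Player 1's mixing probability p:
  Player 2's payoff from A: p·6 + (1−p)·3 = 3p + 3
  Player 2's payoff from B: p·7 + (1−p)·2 = 5p + 2
  3p + 3 = 5p + 2  ⇒  -2p = -1  ⇒  p = 1/2.
Player 1's indifference between A and B determines Player 2's mixing probability q:
  Player 1's payoff from A: q·8 + (1−q)·3 = 5q + 3
  Player 1's payoff from B: q·7 + (1−q)·7 = 7
  5q + 3 = 7  ⇒  5q = 4  ⇒  q = 4/5.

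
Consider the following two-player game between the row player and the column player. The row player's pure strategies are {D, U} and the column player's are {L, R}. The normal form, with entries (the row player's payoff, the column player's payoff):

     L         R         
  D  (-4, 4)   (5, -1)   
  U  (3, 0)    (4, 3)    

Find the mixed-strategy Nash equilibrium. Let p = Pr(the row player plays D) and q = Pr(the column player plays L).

Set the column player's expected payoff from L equal to that from R:
  the column player's payoff to L: p·4 + (1−p)·0 = 4p
  the column player's payoff to R: p·(-1) + (1−p)·3 = -4p + 3
  4p = -4p + 3  ⇒  8p = 3  ⇒  p = 3/8.
The row player's indifference between D and U determines the column player's mixing probability q:
  the row player's payoff to D: q·(-4) + (1−q)·5 = -9q + 5
  the row player's payoff to U: q·3 + (1−q)·4 = -q + 4
  -9q + 5 = -q + 4  ⇒  -8q = -1  ⇒  q = 1/8.

p = 3/8, q = 1/8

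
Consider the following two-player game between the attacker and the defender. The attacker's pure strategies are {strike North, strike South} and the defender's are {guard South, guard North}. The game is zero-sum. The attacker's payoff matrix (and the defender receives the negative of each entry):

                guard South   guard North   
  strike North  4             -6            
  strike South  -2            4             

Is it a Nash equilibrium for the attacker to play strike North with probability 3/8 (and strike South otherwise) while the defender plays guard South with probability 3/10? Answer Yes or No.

No

Given the defender's mix q = 3/10, the attacker's payoff from strike North is -3 but from strike South is 11/5. The attacker strictly prefers strike South, so the attacker would not mix.
So the proposed profile is not a Nash equilibrium.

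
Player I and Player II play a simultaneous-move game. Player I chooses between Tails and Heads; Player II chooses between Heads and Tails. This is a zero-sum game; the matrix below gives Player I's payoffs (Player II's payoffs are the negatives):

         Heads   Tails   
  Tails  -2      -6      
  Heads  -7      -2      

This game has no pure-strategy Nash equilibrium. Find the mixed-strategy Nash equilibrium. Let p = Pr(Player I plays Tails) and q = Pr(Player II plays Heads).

Player I's mix must leave Player II indifferent between Heads and Tails.
  Player II's expected payoff from Heads: p·2 + (1−p)·7 = -5p + 7
  Player II's expected payoff from Tails: p·6 + (1−p)·2 = 4p + 2
  -5p + 7 = 4p + 2  ⇒  -9p = -5  ⇒  p = 5/9.
For Player I to be willing to mix, Player I must be indifferent between Tails and Heads, which pins down Player II's mix.
  Player I's payoff to Tails: q·(-2) + (1−q)·(-6) = 4q - 6
  Player I's payoff to Heads: q·(-7) + (1−q)·(-2) = -5q - 2
  4q - 6 = -5q - 2  ⇒  9q = 4  ⇒  q = 4/9.

p = 5/9, q = 4/9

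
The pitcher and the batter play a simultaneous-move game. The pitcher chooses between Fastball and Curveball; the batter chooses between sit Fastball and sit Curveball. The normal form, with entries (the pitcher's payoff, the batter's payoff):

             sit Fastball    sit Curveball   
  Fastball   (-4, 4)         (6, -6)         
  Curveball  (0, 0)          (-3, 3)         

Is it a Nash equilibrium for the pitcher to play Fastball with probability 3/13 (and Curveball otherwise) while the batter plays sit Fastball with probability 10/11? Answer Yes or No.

Given the batter's mix q = 10/11, the pitcher's payoff from Fastball is -34/11 but from Curveball is -3/11. The pitcher strictly prefers Curveball, so the pitcher would not mix.
So the proposed profile is not a Nash equilibrium.

No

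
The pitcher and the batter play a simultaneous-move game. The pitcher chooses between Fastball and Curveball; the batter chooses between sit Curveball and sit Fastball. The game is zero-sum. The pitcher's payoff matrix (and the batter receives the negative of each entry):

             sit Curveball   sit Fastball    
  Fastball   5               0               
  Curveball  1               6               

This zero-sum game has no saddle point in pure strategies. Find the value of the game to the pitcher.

For the pitcher to be willing to mix, the pitcher must be indifferent between Fastball and Curveball, which pins down the batter's mix.
  the pitcher's payoff from Fastball: q·5 + (1−q)·0 = 5q
  the pitcher's payoff from Curveball: q·1 + (1−q)·6 = -5q + 6
  5q = -5q + 6  ⇒  10q = 6  ⇒  q = 3/5.
The value is the pitcher's expected payoff against this mix (using Fastball): (3/5)·5 + (2/5)·0 = 3.

v = 3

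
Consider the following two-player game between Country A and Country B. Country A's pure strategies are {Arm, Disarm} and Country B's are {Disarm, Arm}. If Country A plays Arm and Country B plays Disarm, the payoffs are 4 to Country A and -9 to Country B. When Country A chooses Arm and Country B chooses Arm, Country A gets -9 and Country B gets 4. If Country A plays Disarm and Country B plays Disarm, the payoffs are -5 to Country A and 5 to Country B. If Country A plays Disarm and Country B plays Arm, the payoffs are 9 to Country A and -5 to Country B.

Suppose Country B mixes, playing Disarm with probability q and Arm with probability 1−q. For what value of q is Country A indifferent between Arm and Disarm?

In a mixed equilibrium Country A is indifferent between Arm and Disarm; this condition fixes q.
  Country A's payoff to Arm: q·4 + (1−q)·(-9) = 13q - 9
  Country A's payoff to Disarm: q·(-5) + (1−q)·9 = -14q + 9
  13q - 9 = -14q + 9  ⇒  27q = 18  ⇒  q = 2/3.

q = 2/3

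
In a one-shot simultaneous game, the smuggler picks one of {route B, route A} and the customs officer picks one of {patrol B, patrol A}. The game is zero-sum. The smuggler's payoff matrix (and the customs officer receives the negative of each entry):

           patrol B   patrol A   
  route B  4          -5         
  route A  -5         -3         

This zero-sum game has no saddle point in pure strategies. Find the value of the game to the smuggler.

The customs officer's mix must leave the smuggler indifferent between route B and route A.
  the smuggler's expected payoff from route B: q·4 + (1−q)·(-5) = 9q - 5
  the smuggler's expected payoff from route A: q·(-5) + (1−q)·(-3) = -2q - 3
  9q - 5 = -2q - 3  ⇒  11q = 2  ⇒  q = 2/11.
The value is the smuggler's expected payoff against this mix (using route B): (2/11)·4 + (9/11)·(-5) = -37/11.

v = -37/11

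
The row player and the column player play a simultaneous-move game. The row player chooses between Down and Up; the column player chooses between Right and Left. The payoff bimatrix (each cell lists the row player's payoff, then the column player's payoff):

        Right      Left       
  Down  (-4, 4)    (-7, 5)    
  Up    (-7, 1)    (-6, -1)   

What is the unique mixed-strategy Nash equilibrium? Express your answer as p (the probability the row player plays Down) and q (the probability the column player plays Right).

p = 2/3, q = 1/4

The row player's mix must leave the column player indifferent between Right and Left.
  the column player's payoff to Right: p·4 + (1−p)·1 = 3p + 1
  the column player's payoff to Left: p·5 + (1−p)·(-1) = 6p - 1
  3p + 1 = 6p - 1  ⇒  -3p = -2  ⇒  p = 2/3.
Set the row player's expected payoff from Down equal to that from Up:
  the row player's payoff to Down: q·(-4) + (1−q)·(-7) = 3q - 7
  the row player's payoff to Up: q·(-7) + (1−q)·(-6) = -q - 6
  3q - 7 = -q - 6  ⇒  4q = 1  ⇒  q = 1/4.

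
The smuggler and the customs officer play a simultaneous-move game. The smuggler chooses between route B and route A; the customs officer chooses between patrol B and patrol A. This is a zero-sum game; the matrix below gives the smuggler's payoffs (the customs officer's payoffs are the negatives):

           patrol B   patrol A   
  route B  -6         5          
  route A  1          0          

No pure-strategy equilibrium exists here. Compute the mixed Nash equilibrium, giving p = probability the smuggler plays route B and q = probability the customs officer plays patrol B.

The smuggler's mix must leave the customs officer indifferent between patrol B and patrol A.
  the customs officer's payoff from patrol B: p·6 + (1−p)·(-1) = 7p - 1
  the customs officer's payoff from patrol A: p·(-5) + (1−p)·0 = -5p
  7p - 1 = -5p  ⇒  12p = 1  ⇒  p = 1/12.
The smuggler's indifference between route B and route A determines the customs officer's mixing probability q:
  the smuggler's expected payoff from route B: q·(-6) + (1−q)·5 = -11q + 5
  the smuggler's expected payoff from route A: q·1 + (1−q)·0 = q
  -11q + 5 = q  ⇒  -12q = -5  ⇒  q = 5/12.

p = 1/12, q = 5/12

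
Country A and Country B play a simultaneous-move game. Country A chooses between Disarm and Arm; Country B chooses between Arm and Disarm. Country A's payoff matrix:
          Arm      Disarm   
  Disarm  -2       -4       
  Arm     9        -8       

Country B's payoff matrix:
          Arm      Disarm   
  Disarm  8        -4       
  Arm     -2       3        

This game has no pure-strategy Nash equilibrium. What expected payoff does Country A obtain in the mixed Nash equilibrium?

-52/15

In a mixed equilibrium Country A is indifferent between Disarm and Arm; this condition fixes q.
  Country A's payoff from Disarm: q·(-2) + (1−q)·(-4) = 2q - 4
  Country A's payoff from Arm: q·9 + (1−q)·(-8) = 17q - 8
  2q - 4 = 17q - 8  ⇒  -15q = -4  ⇒  q = 4/15.
At equilibrium Country A is indifferent across rows, so Country A's payoff equals the payoff from Disarm: (4/15)·(-2) + (11/15)·(-4) = -52/15.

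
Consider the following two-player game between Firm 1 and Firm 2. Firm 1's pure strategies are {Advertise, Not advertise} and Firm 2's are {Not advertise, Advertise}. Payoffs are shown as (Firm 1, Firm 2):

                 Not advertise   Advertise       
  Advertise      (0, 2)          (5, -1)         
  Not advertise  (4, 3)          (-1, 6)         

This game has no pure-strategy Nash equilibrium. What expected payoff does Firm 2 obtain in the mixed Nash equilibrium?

Firm 1's mix must leave Firm 2 indifferent between Not advertise and Advertise.
  Firm 2's payoff from Not advertise: p·2 + (1−p)·3 = -p + 3
  Firm 2's payoff from Advertise: p·(-1) + (1−p)·6 = -7p + 6
  -p + 3 = -7p + 6  ⇒  6p = 3  ⇒  p = 1/2.
At equilibrium Firm 2 is indifferent across columns, so Firm 2's payoff equals the payoff from Not advertise: (1/2)·2 + (1/2)·3 = 5/2.

5/2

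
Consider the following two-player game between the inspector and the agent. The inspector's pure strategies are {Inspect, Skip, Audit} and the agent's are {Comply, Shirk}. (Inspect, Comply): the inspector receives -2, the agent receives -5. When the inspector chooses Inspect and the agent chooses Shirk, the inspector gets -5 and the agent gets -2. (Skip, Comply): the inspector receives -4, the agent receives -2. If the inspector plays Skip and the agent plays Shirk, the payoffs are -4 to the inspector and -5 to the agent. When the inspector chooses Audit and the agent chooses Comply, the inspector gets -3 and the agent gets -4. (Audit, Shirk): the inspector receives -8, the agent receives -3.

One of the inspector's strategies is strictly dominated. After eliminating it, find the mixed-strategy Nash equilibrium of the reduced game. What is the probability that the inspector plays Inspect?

p = 1/2

The inspector's strategy Audit is strictly dominated by Inspect: -2 > -3 and -5 > -8. Eliminate Audit.
In a mixed equilibrium the agent is indifferent between Comply and Shirk; this condition fixes p.
  the agent's payoff to Comply: p·(-5) + (1−p)·(-2) = -3p - 2
  the agent's payoff to Shirk: p·(-2) + (1−p)·(-5) = 3p - 5
  -3p - 2 = 3p - 5  ⇒  -6p = -3  ⇒  p = 1/2.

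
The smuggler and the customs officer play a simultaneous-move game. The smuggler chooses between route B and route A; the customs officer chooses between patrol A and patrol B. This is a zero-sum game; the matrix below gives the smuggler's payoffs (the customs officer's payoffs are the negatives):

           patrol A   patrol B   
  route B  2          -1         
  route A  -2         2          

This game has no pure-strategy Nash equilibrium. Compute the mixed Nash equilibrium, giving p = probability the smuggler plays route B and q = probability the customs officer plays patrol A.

p = 4/7, q = 3/7

In a mixed equilibrium the customs officer is indifferent between patrol A and patrol B; this condition fixes p.
  the customs officer's payoff from patrol A: p·(-2) + (1−p)·2 = -4p + 2
  the customs officer's payoff from patrol B: p·1 + (1−p)·(-2) = 3p - 2
  -4p + 2 = 3p - 2  ⇒  -7p = -4  ⇒  p = 4/7.
For the smuggler to be willing to mix, the smuggler must be indifferent between route B and route A, which pins down the customs officer's mix.
  the smuggler's payoff to route B: q·2 + (1−q)·(-1) = 3q - 1
  the smuggler's payoff to route A: q·(-2) + (1−q)·2 = -4q + 2
  3q - 1 = -4q + 2  ⇒  7q = 3  ⇒  q = 3/7.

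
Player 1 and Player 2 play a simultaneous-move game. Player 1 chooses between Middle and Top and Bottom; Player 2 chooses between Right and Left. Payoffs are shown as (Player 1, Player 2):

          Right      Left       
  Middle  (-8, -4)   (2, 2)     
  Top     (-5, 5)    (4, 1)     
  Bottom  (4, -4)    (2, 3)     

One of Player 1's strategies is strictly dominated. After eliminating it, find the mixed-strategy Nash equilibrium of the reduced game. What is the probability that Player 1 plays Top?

Player 1's strategy Middle is strictly dominated by Top: -5 > -8 and 4 > 2. Eliminate Middle.
Player 2's indifference between Right and Left determines Player 1's mixing probability p:
  Player 2's payoff from Right: p·5 + (1−p)·(-4) = 9p - 4
  Player 2's payoff from Left: p·1 + (1−p)·3 = -2p + 3
  9p - 4 = -2p + 3  ⇒  11p = 7  ⇒  p = 7/11.

p = 7/11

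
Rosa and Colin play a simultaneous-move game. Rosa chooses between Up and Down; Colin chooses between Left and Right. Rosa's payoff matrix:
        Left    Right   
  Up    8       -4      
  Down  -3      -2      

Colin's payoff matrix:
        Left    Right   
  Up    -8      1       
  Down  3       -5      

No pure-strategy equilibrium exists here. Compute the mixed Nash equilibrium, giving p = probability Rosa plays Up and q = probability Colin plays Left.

Rosa's mix must leave Colin indifferent between Left and Right.
  Colin's payoff from Left: p·(-8) + (1−p)·3 = -11p + 3
  Colin's payoff from Right: p·1 + (1−p)·(-5) = 6p - 5
  -11p + 3 = 6p - 5  ⇒  -17p = -8  ⇒  p = 8/17.
In a mixed equilibrium Rosa is indifferent between Up and Down; this condition fixes q.
  Rosa's payoff to Up: q·8 + (1−q)·(-4) = 12q - 4
  Rosa's payoff to Down: q·(-3) + (1−q)·(-2) = -q - 2
  12q - 4 = -q - 2  ⇒  13q = 2  ⇒  q = 2/13.

p = 8/17, q = 2/13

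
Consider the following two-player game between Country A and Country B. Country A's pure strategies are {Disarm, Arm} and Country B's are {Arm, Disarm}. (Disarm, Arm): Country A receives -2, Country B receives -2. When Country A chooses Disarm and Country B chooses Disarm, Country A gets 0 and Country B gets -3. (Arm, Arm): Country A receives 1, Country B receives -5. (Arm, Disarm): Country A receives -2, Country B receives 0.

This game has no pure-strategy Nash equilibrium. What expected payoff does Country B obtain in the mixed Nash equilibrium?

Country A's mix must leave Country B indifferent between Arm and Disarm.
  Country B's payoff to Arm: p·(-2) + (1−p)·(-5) = 3p - 5
  Country B's payoff to Disarm: p·(-3) + (1−p)·0 = -3p
  3p - 5 = -3p  ⇒  6p = 5  ⇒  p = 5/6.
At equilibrium Country B is indifferent across columns, so Country B's payoff equals the payoff from Arm: (5/6)·(-2) + (1/6)·(-5) = -5/2.

-5/2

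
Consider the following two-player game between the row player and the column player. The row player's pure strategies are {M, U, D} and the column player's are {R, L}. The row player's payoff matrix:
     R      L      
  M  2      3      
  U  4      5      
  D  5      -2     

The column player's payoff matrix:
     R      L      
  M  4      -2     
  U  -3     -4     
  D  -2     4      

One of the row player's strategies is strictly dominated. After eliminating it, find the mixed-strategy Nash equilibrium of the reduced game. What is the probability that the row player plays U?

The row player's strategy M is strictly dominated by U: 4 > 2 and 5 > 3. Eliminate M.
The row player's mix must leave the column player indifferent between R and L.
  the column player's expected payoff from R: p·(-3) + (1−p)·(-2) = -p - 2
  the column player's expected payoff from L: p·(-4) + (1−p)·4 = -8p + 4
  -p - 2 = -8p + 4  ⇒  7p = 6  ⇒  p = 6/7.

p = 6/7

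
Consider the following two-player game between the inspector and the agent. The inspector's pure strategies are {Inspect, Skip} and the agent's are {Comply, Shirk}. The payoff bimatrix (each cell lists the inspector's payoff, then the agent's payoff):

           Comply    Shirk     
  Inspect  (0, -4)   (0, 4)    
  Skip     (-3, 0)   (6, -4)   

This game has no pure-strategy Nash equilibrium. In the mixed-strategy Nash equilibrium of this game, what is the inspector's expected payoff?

0

Set the inspector's expected payoff from Inspect equal to that from Skip:
  the inspector's expected payoff from Inspect: q·0 + (1−q)·0 = 0
  the inspector's expected payoff from Skip: q·(-3) + (1−q)·6 = -9q + 6
  0 = -9q + 6  ⇒  9q = 6  ⇒  q = 2/3.
At equilibrium the inspector is indifferent across rows, so the inspector's payoff equals the payoff from Inspect: (2/3)·0 + (1/3)·0 = 0.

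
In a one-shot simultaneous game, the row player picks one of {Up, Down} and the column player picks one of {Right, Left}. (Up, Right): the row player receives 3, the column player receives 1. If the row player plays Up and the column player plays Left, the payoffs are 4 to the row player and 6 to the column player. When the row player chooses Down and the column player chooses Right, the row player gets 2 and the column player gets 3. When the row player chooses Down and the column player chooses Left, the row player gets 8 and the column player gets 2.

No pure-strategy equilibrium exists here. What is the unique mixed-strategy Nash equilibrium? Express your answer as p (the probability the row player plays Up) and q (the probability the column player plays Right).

The row player's mix must leave the column player indifferent between Right and Left.
  the column player's payoff from Right: p·1 + (1−p)·3 = -2p + 3
  the column player's payoff from Left: p·6 + (1−p)·2 = 4p + 2
  -2p + 3 = 4p + 2  ⇒  -6p = -1  ⇒  p = 1/6.
In a mixed equilibrium the row player is indifferent between Up and Down; this condition fixes q.
  the row player's payoff to Up: q·3 + (1−q)·4 = -q + 4
  the row player's payoff to Down: q·2 + (1−q)·8 = -6q + 8
  -q + 4 = -6q + 8  ⇒  5q = 4  ⇒  q = 4/5.

p = 1/6, q = 4/5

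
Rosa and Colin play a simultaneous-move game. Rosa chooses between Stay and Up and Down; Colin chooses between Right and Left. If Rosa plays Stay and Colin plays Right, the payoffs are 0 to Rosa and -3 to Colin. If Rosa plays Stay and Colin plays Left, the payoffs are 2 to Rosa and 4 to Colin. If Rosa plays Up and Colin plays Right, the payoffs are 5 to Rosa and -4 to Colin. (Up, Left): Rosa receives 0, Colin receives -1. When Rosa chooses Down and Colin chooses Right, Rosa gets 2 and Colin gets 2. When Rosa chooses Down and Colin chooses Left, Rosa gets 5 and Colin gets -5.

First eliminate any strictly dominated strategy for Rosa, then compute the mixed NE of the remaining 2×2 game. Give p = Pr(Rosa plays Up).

p = 7/10

Rosa's strategy Stay is strictly dominated by Down: 2 > 0 and 5 > 2. Eliminate Stay.
Set Colin's expected payoff from Right equal to that from Left:
  Colin's expected payoff from Right: p·(-4) + (1−p)·2 = -6p + 2
  Colin's expected payoff from Left: p·(-1) + (1−p)·(-5) = 4p - 5
  -6p + 2 = 4p - 5  ⇒  -10p = -7  ⇒  p = 7/10.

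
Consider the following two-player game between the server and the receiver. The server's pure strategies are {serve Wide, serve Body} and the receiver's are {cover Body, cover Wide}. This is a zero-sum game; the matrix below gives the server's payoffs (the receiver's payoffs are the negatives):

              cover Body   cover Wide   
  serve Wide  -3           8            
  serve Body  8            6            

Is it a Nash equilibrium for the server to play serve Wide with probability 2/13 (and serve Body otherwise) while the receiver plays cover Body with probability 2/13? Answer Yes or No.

Check the receiver's indifference given the server's mix p = 2/13:
  payoff from cover Body = -82/13; payoff from cover Wide = -82/13 — equal.
Check the server's indifference given the receiver's mix q = 2/13:
  payoff from serve Wide = 82/13; payoff from serve Body = 82/13 — equal.
Both players are indifferent, so neither can profitably deviate.

Yes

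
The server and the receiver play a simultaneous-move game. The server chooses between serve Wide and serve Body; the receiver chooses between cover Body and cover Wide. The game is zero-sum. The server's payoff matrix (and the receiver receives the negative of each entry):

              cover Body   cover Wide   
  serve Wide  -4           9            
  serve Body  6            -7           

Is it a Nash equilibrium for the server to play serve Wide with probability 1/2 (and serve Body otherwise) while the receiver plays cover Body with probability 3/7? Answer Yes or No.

Given the receiver's mix q = 3/7, the server's payoff from serve Wide is 24/7 but from serve Body is -10/7. The server strictly prefers serve Wide, so the server would not mix.
So the proposed profile is not a Nash equilibrium.

No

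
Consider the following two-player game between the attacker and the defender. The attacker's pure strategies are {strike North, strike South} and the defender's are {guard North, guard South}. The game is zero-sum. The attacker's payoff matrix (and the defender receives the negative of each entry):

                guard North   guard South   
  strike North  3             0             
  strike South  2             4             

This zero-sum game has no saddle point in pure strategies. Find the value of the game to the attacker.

Set the attacker's expected payoff from strike North equal to that from strike South:
  the attacker's expected payoff from strike North: q·3 + (1−q)·0 = 3q
  the attacker's expected payoff from strike South: q·2 + (1−q)·4 = -2q + 4
  3q = -2q + 4  ⇒  5q = 4  ⇒  q = 4/5.
The value is the attacker's expected payoff against this mix (using strike North): (4/5)·3 + (1/5)·0 = 12/5.

v = 12/5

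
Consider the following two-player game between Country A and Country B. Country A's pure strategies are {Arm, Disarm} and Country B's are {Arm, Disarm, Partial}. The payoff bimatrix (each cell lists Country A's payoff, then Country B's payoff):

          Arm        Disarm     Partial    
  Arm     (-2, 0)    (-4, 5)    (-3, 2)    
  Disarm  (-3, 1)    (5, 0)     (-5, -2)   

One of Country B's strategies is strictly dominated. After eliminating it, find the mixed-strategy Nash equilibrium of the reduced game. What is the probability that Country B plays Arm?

q = 9/10

Country B's strategy Partial is strictly dominated by Disarm: 5 > 2 and 0 > -2. Eliminate Partial.
Country A's indifference between Arm and Disarm determines Country B's mixing probability q:
  Country A's payoff to Arm: q·(-2) + (1−q)·(-4) = 2q - 4
  Country A's payoff to Disarm: q·(-3) + (1−q)·5 = -8q + 5
  2q - 4 = -8q + 5  ⇒  10q = 9  ⇒  q = 9/10.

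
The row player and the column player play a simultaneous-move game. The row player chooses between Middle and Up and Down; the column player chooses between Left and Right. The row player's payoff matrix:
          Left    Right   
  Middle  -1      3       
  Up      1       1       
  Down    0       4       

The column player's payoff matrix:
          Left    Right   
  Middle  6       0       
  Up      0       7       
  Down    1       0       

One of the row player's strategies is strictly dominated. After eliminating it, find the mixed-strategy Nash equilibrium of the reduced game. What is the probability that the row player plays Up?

p = 1/8

The row player's strategy Middle is strictly dominated by Down: 0 > -1 and 4 > 3. Eliminate Middle.
For the column player to be willing to mix, the column player must be indifferent between Left and Right, which pins down the row player's mix.
  the column player's expected payoff from Left: p·0 + (1−p)·1 = -p + 1
  the column player's expected payoff from Right: p·7 + (1−p)·0 = 7p
  -p + 1 = 7p  ⇒  -8p = -1  ⇒  p = 1/8.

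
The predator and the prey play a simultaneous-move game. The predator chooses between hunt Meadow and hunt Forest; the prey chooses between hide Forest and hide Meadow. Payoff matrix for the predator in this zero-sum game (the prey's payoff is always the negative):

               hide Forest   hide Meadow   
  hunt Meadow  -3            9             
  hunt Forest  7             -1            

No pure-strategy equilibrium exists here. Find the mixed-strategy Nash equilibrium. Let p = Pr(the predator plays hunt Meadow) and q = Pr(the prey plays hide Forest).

In a mixed equilibrium the prey is indifferent between hide Forest and hide Meadow; this condition fixes p.
  the prey's payoff to hide Forest: p·3 + (1−p)·(-7) = 10p - 7
  the prey's payoff to hide Meadow: p·(-9) + (1−p)·1 = -10p + 1
  10p - 7 = -10p + 1  ⇒  20p = 8  ⇒  p = 2/5.
The prey's mix must leave the predator indifferent between hunt Meadow and hunt Forest.
  the predator's payoff to hunt Meadow: q·(-3) + (1−q)·9 = -12q + 9
  the predator's payoff to hunt Forest: q·7 + (1−q)·(-1) = 8q - 1
  -12q + 9 = 8q - 1  ⇒  -20q = -10  ⇒  q = 1/2.

p = 2/5, q = 1/2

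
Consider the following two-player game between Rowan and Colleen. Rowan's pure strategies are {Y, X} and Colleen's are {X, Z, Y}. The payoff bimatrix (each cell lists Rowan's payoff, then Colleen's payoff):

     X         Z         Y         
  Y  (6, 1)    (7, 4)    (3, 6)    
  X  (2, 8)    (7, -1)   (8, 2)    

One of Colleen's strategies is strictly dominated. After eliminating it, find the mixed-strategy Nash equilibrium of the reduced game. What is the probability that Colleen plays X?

q = 5/9

Colleen's strategy Z is strictly dominated by Y: 6 > 4 and 2 > -1. Eliminate Z.
In a mixed equilibrium Rowan is indifferent between Y and X; this condition fixes q.
  Rowan's payoff from Y: q·6 + (1−q)·3 = 3q + 3
  Rowan's payoff from X: q·2 + (1−q)·8 = -6q + 8
  3q + 3 = -6q + 8  ⇒  9q = 5  ⇒  q = 5/9.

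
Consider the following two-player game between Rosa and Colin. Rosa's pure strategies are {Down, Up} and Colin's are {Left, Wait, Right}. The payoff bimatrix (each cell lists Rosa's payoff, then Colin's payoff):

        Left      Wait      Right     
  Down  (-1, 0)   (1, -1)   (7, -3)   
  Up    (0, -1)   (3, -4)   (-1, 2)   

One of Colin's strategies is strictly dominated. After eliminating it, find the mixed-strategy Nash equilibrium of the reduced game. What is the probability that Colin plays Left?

q = 8/9

Colin's strategy Wait is strictly dominated by Left: 0 > -1 and -1 > -4. Eliminate Wait.
Rosa's indifference between Down and Up determines Colin's mixing probability q:
  Rosa's expected payoff from Down: q·(-1) + (1−q)·7 = -8q + 7
  Rosa's expected payoff from Up: q·0 + (1−q)·(-1) = q - 1
  -8q + 7 = q - 1  ⇒  -9q = -8  ⇒  q = 8/9.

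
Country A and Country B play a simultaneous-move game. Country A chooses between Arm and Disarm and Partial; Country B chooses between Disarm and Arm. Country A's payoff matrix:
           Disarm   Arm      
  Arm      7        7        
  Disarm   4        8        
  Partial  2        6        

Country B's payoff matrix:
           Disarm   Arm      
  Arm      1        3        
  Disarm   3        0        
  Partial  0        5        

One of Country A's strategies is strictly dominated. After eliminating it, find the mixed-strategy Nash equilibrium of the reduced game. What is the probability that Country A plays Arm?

p = 3/5

Country A's strategy Partial is strictly dominated by Disarm: 4 > 2 and 8 > 6. Eliminate Partial.
Country B's indifference between Disarm and Arm determines Country A's mixing probability p:
  Country B's payoff to Disarm: p·1 + (1−p)·3 = -2p + 3
  Country B's payoff to Arm: p·3 + (1−p)·0 = 3p
  -2p + 3 = 3p  ⇒  -5p = -3  ⇒  p = 3/5.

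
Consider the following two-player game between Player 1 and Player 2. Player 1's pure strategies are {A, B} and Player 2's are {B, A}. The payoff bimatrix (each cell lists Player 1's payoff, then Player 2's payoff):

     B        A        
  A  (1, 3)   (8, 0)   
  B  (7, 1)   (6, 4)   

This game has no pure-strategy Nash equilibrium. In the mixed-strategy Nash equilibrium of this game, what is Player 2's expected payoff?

2

For Player 2 to be willing to mix, Player 2 must be indifferent between B and A, which pins down Player 1's mix.
  Player 2's payoff from B: p·3 + (1−p)·1 = 2p + 1
  Player 2's payoff from A: p·0 + (1−p)·4 = -4p + 4
  2p + 1 = -4p + 4  ⇒  6p = 3  ⇒  p = 1/2.
At equilibrium Player 2 is indifferent across columns, so Player 2's payoff equals the payoff from B: (1/2)·3 + (1/2)·1 = 2.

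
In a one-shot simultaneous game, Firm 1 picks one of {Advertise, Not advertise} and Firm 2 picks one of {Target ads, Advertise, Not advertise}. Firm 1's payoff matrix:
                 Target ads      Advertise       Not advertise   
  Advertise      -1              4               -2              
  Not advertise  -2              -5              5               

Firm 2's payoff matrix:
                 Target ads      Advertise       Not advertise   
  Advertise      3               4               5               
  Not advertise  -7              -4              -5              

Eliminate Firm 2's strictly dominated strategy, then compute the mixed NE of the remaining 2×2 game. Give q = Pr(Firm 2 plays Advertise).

Firm 2's strategy Target ads is strictly dominated by Not advertise: 5 > 3 and -5 > -7. Eliminate Target ads.
Firm 2's mix must leave Firm 1 indifferent between Advertise and Not advertise.
  Firm 1's payoff from Advertise: q·4 + (1−q)·(-2) = 6q - 2
  Firm 1's payoff from Not advertise: q·(-5) + (1−q)·5 = -10q + 5
  6q - 2 = -10q + 5  ⇒  16q = 7  ⇒  q = 7/16.

q = 7/16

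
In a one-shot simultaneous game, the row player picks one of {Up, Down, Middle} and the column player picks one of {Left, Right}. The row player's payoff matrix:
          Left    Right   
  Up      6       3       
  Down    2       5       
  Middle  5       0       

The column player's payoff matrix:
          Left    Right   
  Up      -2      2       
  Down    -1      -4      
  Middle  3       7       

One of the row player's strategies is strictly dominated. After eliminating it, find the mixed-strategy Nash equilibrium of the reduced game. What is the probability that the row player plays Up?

p = 3/7

The row player's strategy Middle is strictly dominated by Up: 6 > 5 and 3 > 0. Eliminate Middle.
The row player's mix must leave the column player indifferent between Left and Right.
  the column player's payoff from Left: p·(-2) + (1−p)·(-1) = -p - 1
  the column player's payoff from Right: p·2 + (1−p)·(-4) = 6p - 4
  -p - 1 = 6p - 4  ⇒  -7p = -3  ⇒  p = 3/7.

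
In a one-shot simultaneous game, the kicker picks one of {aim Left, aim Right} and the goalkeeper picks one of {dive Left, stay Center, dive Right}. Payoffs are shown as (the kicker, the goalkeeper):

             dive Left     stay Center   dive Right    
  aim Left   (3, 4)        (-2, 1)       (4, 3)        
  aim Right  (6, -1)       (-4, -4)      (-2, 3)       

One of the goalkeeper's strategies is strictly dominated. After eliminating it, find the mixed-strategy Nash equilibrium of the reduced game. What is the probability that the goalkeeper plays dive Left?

q = 2/3

The goalkeeper's strategy stay Center is strictly dominated by dive Left: 4 > 1 and -1 > -4. Eliminate stay Center.
Set the kicker's expected payoff from aim Left equal to that from aim Right:
  the kicker's expected payoff from aim Left: q·3 + (1−q)·4 = -q + 4
  the kicker's expected payoff from aim Right: q·6 + (1−q)·(-2) = 8q - 2
  -q + 4 = 8q - 2  ⇒  -9q = -6  ⇒  q = 2/3.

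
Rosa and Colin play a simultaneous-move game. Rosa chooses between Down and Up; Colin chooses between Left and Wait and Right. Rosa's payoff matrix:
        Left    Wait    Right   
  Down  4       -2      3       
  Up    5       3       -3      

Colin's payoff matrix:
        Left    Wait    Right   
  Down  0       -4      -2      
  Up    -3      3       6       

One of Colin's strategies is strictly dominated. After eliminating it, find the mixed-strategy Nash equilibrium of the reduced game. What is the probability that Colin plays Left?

q = 6/7

Colin's strategy Wait is strictly dominated by Right: -2 > -4 and 6 > 3. Eliminate Wait.
Set Rosa's expected payoff from Down equal to that from Up:
  Rosa's payoff to Down: q·4 + (1−q)·3 = q + 3
  Rosa's payoff to Up: q·5 + (1−q)·(-3) = 8q - 3
  q + 3 = 8q - 3  ⇒  -7q = -6  ⇒  q = 6/7.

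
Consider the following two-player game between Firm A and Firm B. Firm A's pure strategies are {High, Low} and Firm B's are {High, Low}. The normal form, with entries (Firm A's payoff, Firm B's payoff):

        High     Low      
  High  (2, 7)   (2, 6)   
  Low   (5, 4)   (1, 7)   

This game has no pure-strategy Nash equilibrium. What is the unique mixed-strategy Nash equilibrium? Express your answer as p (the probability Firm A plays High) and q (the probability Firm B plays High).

Firm B's indifference between High and Low determines Firm A's mixing probability p:
  Firm B's payoff from High: p·7 + (1−p)·4 = 3p + 4
  Firm B's payoff from Low: p·6 + (1−p)·7 = -p + 7
  3p + 4 = -p + 7  ⇒  4p = 3  ⇒  p = 3/4.
Set Firm A's expected payoff from High equal to that from Low:
  Firm A's expected payoff from High: q·2 + (1−q)·2 = 2
  Firm A's expected payoff from Low: q·5 + (1−q)·1 = 4q + 1
  2 = 4q + 1  ⇒  -4q = -1  ⇒  q = 1/4.

p = 3/4, q = 1/4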